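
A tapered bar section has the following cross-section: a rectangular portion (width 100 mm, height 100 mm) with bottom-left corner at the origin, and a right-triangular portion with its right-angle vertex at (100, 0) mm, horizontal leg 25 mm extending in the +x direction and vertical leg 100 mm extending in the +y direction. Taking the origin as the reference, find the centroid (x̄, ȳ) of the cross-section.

x̄ = 56.48 mm, ȳ = 48.15 mm

rectangular portion: A = 100 × 100 = 10000.00, centroid at (50.00, 50.00).
triangular portion: A = ½·25·100 = 1250.00, centroid at (108.33, 33.33).
ΣA = 11250.00 mm², ΣAx̄ = 635416.67 mm³, ΣAȳ = 541666.67 mm³.
x̄ = 635416.67/11250.00 = 56.48 mm; ȳ = 541666.67/11250.00 = 48.15 mm.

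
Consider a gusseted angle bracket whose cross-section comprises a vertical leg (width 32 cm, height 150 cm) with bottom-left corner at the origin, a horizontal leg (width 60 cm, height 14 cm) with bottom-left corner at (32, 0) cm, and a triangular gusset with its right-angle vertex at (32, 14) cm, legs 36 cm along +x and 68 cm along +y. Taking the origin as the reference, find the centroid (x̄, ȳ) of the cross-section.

x̄ = 26.62 cm, ȳ = 59.84 cm

vertical leg: A = 32 × 150 = 4800.00, centroid at (16.00, 75.00).
horizontal leg: A = 60 × 14 = 840.00, centroid at (62.00, 7.00).
gusset: A = ½·36·68 = 1224.00, centroid at (44.00, 36.67).
ΣA = 6864.00 cm²
ΣAx̄ = (4800.00)(16.00) + (840.00)(62.00) + (1224.00)(44.00) = 182736.00 cm³
ΣAȳ = (4800.00)(75.00) + (840.00)(7.00) + (1224.00)(36.67) = 410760.00 cm³
x̄ = 182736.00 / 6864.00 = 26.62 cm
ȳ = 410760.00 / 6864.00 = 59.84 cm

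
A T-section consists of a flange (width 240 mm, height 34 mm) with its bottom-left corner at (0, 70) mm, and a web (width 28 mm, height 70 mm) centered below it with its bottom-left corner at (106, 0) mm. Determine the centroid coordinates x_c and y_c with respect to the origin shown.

web: A = 28 × 70 = 1960.00, centroid at (120.00, 35.00).
flange: A = 240 × 34 = 8160.00, centroid at (120.00, 87.00).
ΣA = 10120.00 mm²
ΣAx_c = (1960.00)(120.00) + (8160.00)(120.00) = 1214400.00 mm³
ΣAy_c = (1960.00)(35.00) + (8160.00)(87.00) = 778520.00 mm³
x_c = 1214400.00 / 10120.00 = 120.00 mm
y_c = 778520.00 / 10120.00 = 76.93 mm

x_c = 120.00 mm, y_c = 76.93 mm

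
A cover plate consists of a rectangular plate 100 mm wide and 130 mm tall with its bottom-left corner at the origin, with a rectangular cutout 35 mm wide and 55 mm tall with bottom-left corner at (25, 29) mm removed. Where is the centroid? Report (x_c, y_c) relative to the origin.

x_c = 51.30 mm, y_c = 66.48 mm

plate: A = 100 × 130 = 13000.00, centroid at (50.00, 65.00).
hole: A = −(35 × 55) = -1925.00, centroid at (42.50, 56.50).
ΣA = 11075.00 mm²
ΣAx_c = (13000.00)(50.00) + (-1925.00)(42.50) = 568187.50 mm³
ΣAy_c = (13000.00)(65.00) + (-1925.00)(56.50) = 736237.50 mm³
x_c = 568187.50 / 11075.00 = 51.30 mm
y_c = 736237.50 / 11075.00 = 66.48 mm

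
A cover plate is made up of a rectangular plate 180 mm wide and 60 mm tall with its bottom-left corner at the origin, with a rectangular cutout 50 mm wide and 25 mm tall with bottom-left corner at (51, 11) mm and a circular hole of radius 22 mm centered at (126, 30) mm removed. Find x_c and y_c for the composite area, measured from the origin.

x_c = 85.36 mm, y_c = 31.01 mm

Part | A | x̄ᵢ | ȳᵢ | A·x̄ᵢ | A·ȳᵢ
plate | 10800.00 | 90.00 | 30.00 | 972000.00 | 324000.00
hole 1 | -1250.00 | 76.00 | 23.50 | -95000.00 | -29375.00
hole 2 | -1520.53 | 126.00 | 30.00 | -191586.89 | -45615.93
Σ | 8029.47 |  |  | 685413.11 | 249009.07
x_c = 685413.11 / 8029.47 = 85.36 mm
y_c = 249009.07 / 8029.47 = 31.01 mm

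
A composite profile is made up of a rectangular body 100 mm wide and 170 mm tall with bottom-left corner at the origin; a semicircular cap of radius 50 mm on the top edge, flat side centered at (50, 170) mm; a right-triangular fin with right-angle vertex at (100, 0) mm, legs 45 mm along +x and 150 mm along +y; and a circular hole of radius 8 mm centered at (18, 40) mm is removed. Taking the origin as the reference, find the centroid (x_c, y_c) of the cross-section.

Part | A | x̄ᵢ | ȳᵢ | A·x̄ᵢ | A·ȳᵢ
rectangular body | 17000.00 | 50.00 | 85.00 | 850000.00 | 1445000.00
semicircular top | 3926.99 | 50.00 | 191.22 | 196349.54 | 750921.77
triangular fin | 3375.00 | 115.00 | 50.00 | 388125.00 | 168750.00
hole | -201.06 | 18.00 | 40.00 | -3619.11 | -8042.48
Σ | 24100.93 |  |  | 1430855.43 | 2356629.30
x_c = 1430855.43 / 24100.93 = 59.37 mm
y_c = 2356629.30 / 24100.93 = 97.78 mm

x_c = 59.37 mm, y_c = 97.78 mm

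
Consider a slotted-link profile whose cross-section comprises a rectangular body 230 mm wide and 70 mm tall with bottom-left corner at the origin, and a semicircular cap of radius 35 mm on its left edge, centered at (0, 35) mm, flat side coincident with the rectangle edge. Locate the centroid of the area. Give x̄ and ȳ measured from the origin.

x̄ = 101.14 mm, ȳ = 35.00 mm

rectangular body: A = 230 × 70 = 16100.00, centroid at (115.00, 35.00).
semicircular end: A = ½π·35² = 1924.23, centroid at (-14.85, 35.00).
ΣA = 18024.23 mm²
ΣAx̄ = (16100.00)(115.00) + (1924.23)(-14.85) = 1822916.67 mm³
ΣAȳ = (16100.00)(35.00) + (1924.23)(35.00) = 630847.89 mm³
x̄ = 1822916.67 / 18024.23 = 101.14 mm
ȳ = 630847.89 / 18024.23 = 35.00 mm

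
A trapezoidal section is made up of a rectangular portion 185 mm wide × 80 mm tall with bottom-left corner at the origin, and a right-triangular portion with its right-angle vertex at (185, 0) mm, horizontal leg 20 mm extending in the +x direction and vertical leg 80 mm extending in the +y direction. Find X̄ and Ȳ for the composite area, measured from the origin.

Part | A | x̄ᵢ | ȳᵢ | A·x̄ᵢ | A·ȳᵢ
rectangular portion | 14800.00 | 92.50 | 40.00 | 1369000.00 | 592000.00
triangular portion | 800.00 | 191.67 | 26.67 | 153333.33 | 21333.33
Σ | 15600.00 |  |  | 1522333.33 | 613333.33
X̄ = 1522333.33 / 15600.00 = 97.59 mm
Ȳ = 613333.33 / 15600.00 = 39.32 mm

X̄ = 97.59 mm, Ȳ = 39.32 mm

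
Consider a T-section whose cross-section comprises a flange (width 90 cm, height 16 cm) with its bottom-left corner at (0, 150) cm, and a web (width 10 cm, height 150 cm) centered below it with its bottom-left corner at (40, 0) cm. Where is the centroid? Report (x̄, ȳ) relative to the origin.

Part | A | x̄ᵢ | ȳᵢ | A·x̄ᵢ | A·ȳᵢ
web | 1500.00 | 45.00 | 75.00 | 67500.00 | 112500.00
flange | 1440.00 | 45.00 | 158.00 | 64800.00 | 227520.00
Σ | 2940.00 |  |  | 132300.00 | 340020.00
x̄ = 132300.00 / 2940.00 = 45.00 cm
ȳ = 340020.00 / 2940.00 = 115.65 cm

x̄ = 45.00 cm, ȳ = 115.65 cm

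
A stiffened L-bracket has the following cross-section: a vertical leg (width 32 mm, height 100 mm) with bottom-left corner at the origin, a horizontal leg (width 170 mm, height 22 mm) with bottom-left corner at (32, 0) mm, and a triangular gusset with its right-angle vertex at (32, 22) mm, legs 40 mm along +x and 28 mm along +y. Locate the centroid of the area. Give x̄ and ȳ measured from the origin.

x̄ = 68.56 mm, ȳ = 29.16 mm

vertical leg: A = 32 × 100 = 3200.00, centroid at (16.00, 50.00).
horizontal leg: A = 170 × 22 = 3740.00, centroid at (117.00, 11.00).
gusset: A = ½·40·28 = 560.00, centroid at (45.33, 31.33).
ΣA = 7500.00 mm²
ΣAx̄ = (3200.00)(16.00) + (3740.00)(117.00) + (560.00)(45.33) = 514166.67 mm³
ΣAȳ = (3200.00)(50.00) + (3740.00)(11.00) + (560.00)(31.33) = 218686.67 mm³
x̄ = 514166.67 / 7500.00 = 68.56 mm
ȳ = 218686.67 / 7500.00 = 29.16 mm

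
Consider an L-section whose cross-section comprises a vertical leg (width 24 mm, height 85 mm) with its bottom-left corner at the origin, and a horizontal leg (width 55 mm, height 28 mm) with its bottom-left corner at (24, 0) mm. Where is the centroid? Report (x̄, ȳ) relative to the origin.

vertical leg: A = 24 × 85 = 2040.00, centroid at (12.00, 42.50).
horizontal leg: A = 55 × 28 = 1540.00, centroid at (51.50, 14.00).
ΣA = 3580.00 mm²
ΣAx̄ = (2040.00)(12.00) + (1540.00)(51.50) = 103790.00 mm³
ΣAȳ = (2040.00)(42.50) + (1540.00)(14.00) = 108260.00 mm³
x̄ = 103790.00 / 3580.00 = 28.99 mm
ȳ = 108260.00 / 3580.00 = 30.24 mm

x̄ = 28.99 mm, ȳ = 30.24 mm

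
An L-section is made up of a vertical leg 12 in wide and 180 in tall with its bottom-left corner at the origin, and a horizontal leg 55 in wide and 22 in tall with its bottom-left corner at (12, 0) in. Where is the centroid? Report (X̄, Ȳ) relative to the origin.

X̄ = 18.03 in, Ȳ = 61.64 in

vertical leg: A = 12 × 180 = 2160.00, centroid at (6.00, 90.00).
horizontal leg: A = 55 × 22 = 1210.00, centroid at (39.50, 11.00).
ΣA = 3370.00 in²
ΣAX̄ = (2160.00)(6.00) + (1210.00)(39.50) = 60755.00 in³
ΣAȲ = (2160.00)(90.00) + (1210.00)(11.00) = 207710.00 in³
X̄ = 60755.00 / 3370.00 = 18.03 in
Ȳ = 207710.00 / 3370.00 = 61.64 in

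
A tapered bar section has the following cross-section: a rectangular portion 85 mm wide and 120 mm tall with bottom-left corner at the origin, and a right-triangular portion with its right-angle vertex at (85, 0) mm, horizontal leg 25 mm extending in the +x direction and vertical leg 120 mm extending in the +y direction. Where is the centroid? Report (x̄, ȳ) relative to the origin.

x̄ = 49.02 mm, ȳ = 57.44 mm

rectangular portion: A = 85 × 120 = 10200.00, centroid at (42.50, 60.00).
triangular portion: A = ½·25·120 = 1500.00, centroid at (93.33, 40.00).
ΣA = 11700.00 mm², ΣAx̄ = 573500.00 mm³, ΣAȳ = 672000.00 mm³.
x̄ = 573500.00/11700.00 = 49.02 mm; ȳ = 672000.00/11700.00 = 57.44 mm.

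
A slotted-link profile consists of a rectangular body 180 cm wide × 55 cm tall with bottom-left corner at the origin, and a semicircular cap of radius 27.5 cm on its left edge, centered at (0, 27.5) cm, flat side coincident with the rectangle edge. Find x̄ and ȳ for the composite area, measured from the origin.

x̄ = 79.11 cm, ȳ = 27.50 cm

rectangular body: A = 180 × 55 = 9900.00, centroid at (90.00, 27.50).
semicircular end: A = ½π·27.5² = 1187.91, centroid at (-11.67, 27.50).
ΣA = 11087.91 cm²
ΣAx̄ = (9900.00)(90.00) + (1187.91)(-11.67) = 877135.42 cm³
ΣAȳ = (9900.00)(27.50) + (1187.91)(27.50) = 304917.65 cm³
x̄ = 877135.42 / 11087.91 = 79.11 cm
ȳ = 304917.65 / 11087.91 = 27.50 cm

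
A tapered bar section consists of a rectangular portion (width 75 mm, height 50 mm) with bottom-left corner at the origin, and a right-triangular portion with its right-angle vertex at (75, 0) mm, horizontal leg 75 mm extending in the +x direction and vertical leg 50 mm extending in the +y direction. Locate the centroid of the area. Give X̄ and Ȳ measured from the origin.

rectangular portion: A = 75 × 50 = 3750.00, centroid at (37.50, 25.00).
triangular portion: A = ½·75·50 = 1875.00, centroid at (100.00, 16.67).
ΣA = 5625.00 mm²
ΣAX̄ = (3750.00)(37.50) + (1875.00)(100.00) = 328125.00 mm³
ΣAȲ = (3750.00)(25.00) + (1875.00)(16.67) = 125000.00 mm³
X̄ = 328125.00 / 5625.00 = 58.33 mm
Ȳ = 125000.00 / 5625.00 = 22.22 mm

X̄ = 58.33 mm, Ȳ = 22.22 mm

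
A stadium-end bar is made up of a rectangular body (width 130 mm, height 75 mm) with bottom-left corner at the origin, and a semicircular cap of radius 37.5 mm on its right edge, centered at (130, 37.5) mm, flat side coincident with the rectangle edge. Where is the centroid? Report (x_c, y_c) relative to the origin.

rectangular body: A = 130 × 75 = 9750.00, centroid at (65.00, 37.50).
semicircular end: A = ½π·37.5² = 2208.93, centroid at (145.92, 37.50).
ΣA = 11958.93 mm², ΣAx_c = 956067.45 mm³, ΣAy_c = 448459.96 mm³.
x_c = 956067.45/11958.93 = 79.95 mm; y_c = 448459.96/11958.93 = 37.50 mm.

x_c = 79.95 mm, y_c = 37.50 mm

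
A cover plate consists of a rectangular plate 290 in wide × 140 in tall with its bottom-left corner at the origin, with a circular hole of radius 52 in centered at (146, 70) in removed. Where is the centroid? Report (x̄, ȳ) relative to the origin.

x̄ = 144.74 in, ȳ = 70.00 in

plate: A = 290 × 140 = 40600.00, centroid at (145.00, 70.00).
hole: A = −π·52² = -8494.87, centroid at (146.00, 70.00).
ΣA = 32105.13 in², ΣAx̄ = 4646749.49 in³, ΣAȳ = 2247359.34 in³.
x̄ = 4646749.49/32105.13 = 144.74 in; ȳ = 2247359.34/32105.13 = 70.00 in.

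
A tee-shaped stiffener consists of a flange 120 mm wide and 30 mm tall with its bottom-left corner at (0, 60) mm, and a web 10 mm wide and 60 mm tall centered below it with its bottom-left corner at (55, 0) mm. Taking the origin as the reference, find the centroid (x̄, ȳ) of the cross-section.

x̄ = 60.00 mm, ȳ = 68.57 mm

Part | A | x̄ᵢ | ȳᵢ | A·x̄ᵢ | A·ȳᵢ
web | 600.00 | 60.00 | 30.00 | 36000.00 | 18000.00
flange | 3600.00 | 60.00 | 75.00 | 216000.00 | 270000.00
Σ | 4200.00 |  |  | 252000.00 | 288000.00
x̄ = 252000.00 / 4200.00 = 60.00 mm
ȳ = 288000.00 / 4200.00 = 68.57 mm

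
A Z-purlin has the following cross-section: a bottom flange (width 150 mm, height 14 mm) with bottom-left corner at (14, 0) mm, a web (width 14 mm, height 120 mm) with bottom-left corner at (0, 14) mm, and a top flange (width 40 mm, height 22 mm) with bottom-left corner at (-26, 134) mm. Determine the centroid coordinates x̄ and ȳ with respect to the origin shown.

x̄ = 41.50 mm, ȳ = 57.21 mm

bottom flange: A = 150 × 14 = 2100.00, centroid at (89.00, 7.00).
web: A = 14 × 120 = 1680.00, centroid at (7.00, 74.00).
top flange: A = 40 × 22 = 880.00, centroid at (-6.00, 145.00).
ΣA = 4660.00 mm², ΣAx̄ = 193380.00 mm³, ΣAȳ = 266620.00 mm³.
x̄ = 193380.00/4660.00 = 41.50 mm; ȳ = 266620.00/4660.00 = 57.21 mm.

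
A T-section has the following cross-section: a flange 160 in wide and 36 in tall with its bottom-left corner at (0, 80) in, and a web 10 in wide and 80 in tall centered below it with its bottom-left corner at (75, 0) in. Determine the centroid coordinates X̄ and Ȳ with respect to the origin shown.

Part | A | x̄ᵢ | ȳᵢ | A·x̄ᵢ | A·ȳᵢ
web | 800.00 | 80.00 | 40.00 | 64000.00 | 32000.00
flange | 5760.00 | 80.00 | 98.00 | 460800.00 | 564480.00
Σ | 6560.00 |  |  | 524800.00 | 596480.00
X̄ = 524800.00 / 6560.00 = 80.00 in
Ȳ = 596480.00 / 6560.00 = 90.93 in

X̄ = 80.00 in, Ȳ = 90.93 in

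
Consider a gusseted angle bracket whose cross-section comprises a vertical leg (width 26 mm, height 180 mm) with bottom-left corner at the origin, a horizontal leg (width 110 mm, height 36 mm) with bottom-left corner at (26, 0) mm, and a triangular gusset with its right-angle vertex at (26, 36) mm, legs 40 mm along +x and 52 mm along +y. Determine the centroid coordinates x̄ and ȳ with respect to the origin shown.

vertical leg: A = 26 × 180 = 4680.00, centroid at (13.00, 90.00).
horizontal leg: A = 110 × 36 = 3960.00, centroid at (81.00, 18.00).
gusset: A = ½·40·52 = 1040.00, centroid at (39.33, 53.33).
ΣA = 9680.00 mm²
ΣAx̄ = (4680.00)(13.00) + (3960.00)(81.00) + (1040.00)(39.33) = 422506.67 mm³
ΣAȳ = (4680.00)(90.00) + (3960.00)(18.00) + (1040.00)(53.33) = 547946.67 mm³
x̄ = 422506.67 / 9680.00 = 43.65 mm
ȳ = 547946.67 / 9680.00 = 56.61 mm

x̄ = 43.65 mm, ȳ = 56.61 mm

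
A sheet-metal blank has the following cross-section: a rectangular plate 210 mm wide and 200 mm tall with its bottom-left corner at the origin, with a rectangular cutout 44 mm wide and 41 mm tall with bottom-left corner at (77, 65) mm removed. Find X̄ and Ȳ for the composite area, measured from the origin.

X̄ = 105.27 mm, Ȳ = 100.65 mm

Part | A | x̄ᵢ | ȳᵢ | A·x̄ᵢ | A·ȳᵢ
plate | 42000.00 | 105.00 | 100.00 | 4410000.00 | 4200000.00
hole | -1804.00 | 99.00 | 85.50 | -178596.00 | -154242.00
Σ | 40196.00 |  |  | 4231404.00 | 4045758.00
X̄ = 4231404.00 / 40196.00 = 105.27 mm
Ȳ = 4045758.00 / 40196.00 = 100.65 mm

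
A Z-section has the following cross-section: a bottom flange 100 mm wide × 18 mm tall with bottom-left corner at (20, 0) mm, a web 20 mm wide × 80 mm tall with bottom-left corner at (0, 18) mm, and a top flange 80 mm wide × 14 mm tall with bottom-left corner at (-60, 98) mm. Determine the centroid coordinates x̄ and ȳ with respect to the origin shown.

x̄ = 26.46 mm, ȳ = 50.13 mm

bottom flange: A = 100 × 18 = 1800.00, centroid at (70.00, 9.00).
web: A = 20 × 80 = 1600.00, centroid at (10.00, 58.00).
top flange: A = 80 × 14 = 1120.00, centroid at (-20.00, 105.00).
ΣA = 4520.00 mm², ΣAx̄ = 119600.00 mm³, ΣAȳ = 226600.00 mm³.
x̄ = 119600.00/4520.00 = 26.46 mm; ȳ = 226600.00/4520.00 = 50.13 mm.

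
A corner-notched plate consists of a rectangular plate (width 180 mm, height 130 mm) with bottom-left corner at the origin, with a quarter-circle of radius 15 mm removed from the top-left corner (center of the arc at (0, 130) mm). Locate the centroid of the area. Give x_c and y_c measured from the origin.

Part | A | x̄ᵢ | ȳᵢ | A·x̄ᵢ | A·ȳᵢ
plate | 23400.00 | 90.00 | 65.00 | 2106000.00 | 1521000.00
removed quarter-circle | -176.71 | 6.37 | 123.63 | -1125.00 | -21847.90
Σ | 23223.29 |  |  | 2104875.00 | 1499152.10
x_c = 2104875.00 / 23223.29 = 90.64 mm
y_c = 1499152.10 / 23223.29 = 64.55 mm

x_c = 90.64 mm, y_c = 64.55 mm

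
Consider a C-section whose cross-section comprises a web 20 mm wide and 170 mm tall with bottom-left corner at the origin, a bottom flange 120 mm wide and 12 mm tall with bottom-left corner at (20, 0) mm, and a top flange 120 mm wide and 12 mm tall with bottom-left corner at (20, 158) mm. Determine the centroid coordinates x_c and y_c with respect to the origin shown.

web: A = 20 × 170 = 3400.00, centroid at (10.00, 85.00).
bottom flange: A = 120 × 12 = 1440.00, centroid at (80.00, 6.00).
top flange: A = 120 × 12 = 1440.00, centroid at (80.00, 164.00).
ΣA = 6280.00 mm², ΣAx_c = 264400.00 mm³, ΣAy_c = 533800.00 mm³.
x_c = 264400.00/6280.00 = 42.10 mm; y_c = 533800.00/6280.00 = 85.00 mm.

x_c = 42.10 mm, y_c = 85.00 mm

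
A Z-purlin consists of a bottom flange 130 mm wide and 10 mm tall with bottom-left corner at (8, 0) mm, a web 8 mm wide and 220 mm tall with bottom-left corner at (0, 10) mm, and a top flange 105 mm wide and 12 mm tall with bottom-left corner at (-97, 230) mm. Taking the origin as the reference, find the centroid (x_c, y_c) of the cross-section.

bottom flange: A = 130 × 10 = 1300.00, centroid at (73.00, 5.00).
web: A = 8 × 220 = 1760.00, centroid at (4.00, 120.00).
top flange: A = 105 × 12 = 1260.00, centroid at (-44.50, 236.00).
ΣA = 4320.00 mm²
ΣAx_c = (1300.00)(73.00) + (1760.00)(4.00) + (1260.00)(-44.50) = 45870.00 mm³
ΣAy_c = (1300.00)(5.00) + (1760.00)(120.00) + (1260.00)(236.00) = 515060.00 mm³
x_c = 45870.00 / 4320.00 = 10.62 mm
y_c = 515060.00 / 4320.00 = 119.23 mm

x_c = 10.62 mm, y_c = 119.23 mm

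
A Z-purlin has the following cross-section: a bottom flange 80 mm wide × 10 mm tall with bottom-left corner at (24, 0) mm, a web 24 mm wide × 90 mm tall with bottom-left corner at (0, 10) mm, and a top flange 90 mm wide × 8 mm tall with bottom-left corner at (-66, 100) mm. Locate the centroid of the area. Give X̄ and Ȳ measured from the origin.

X̄ = 16.85 mm, Ȳ = 53.72 mm

Part | A | x̄ᵢ | ȳᵢ | A·x̄ᵢ | A·ȳᵢ
bottom flange | 800.00 | 64.00 | 5.00 | 51200.00 | 4000.00
web | 2160.00 | 12.00 | 55.00 | 25920.00 | 118800.00
top flange | 720.00 | -21.00 | 104.00 | -15120.00 | 74880.00
Σ | 3680.00 |  |  | 62000.00 | 197680.00
X̄ = 62000.00 / 3680.00 = 16.85 mm
Ȳ = 197680.00 / 3680.00 = 53.72 mm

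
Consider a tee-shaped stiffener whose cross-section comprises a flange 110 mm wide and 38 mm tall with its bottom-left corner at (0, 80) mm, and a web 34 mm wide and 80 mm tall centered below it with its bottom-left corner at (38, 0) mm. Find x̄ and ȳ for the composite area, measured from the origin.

x̄ = 55.00 mm, ȳ = 75.74 mm

web: A = 34 × 80 = 2720.00, centroid at (55.00, 40.00).
flange: A = 110 × 38 = 4180.00, centroid at (55.00, 99.00).
ΣA = 6900.00 mm²
ΣAx̄ = (2720.00)(55.00) + (4180.00)(55.00) = 379500.00 mm³
ΣAȳ = (2720.00)(40.00) + (4180.00)(99.00) = 522620.00 mm³
x̄ = 379500.00 / 6900.00 = 55.00 mm
ȳ = 522620.00 / 6900.00 = 75.74 mm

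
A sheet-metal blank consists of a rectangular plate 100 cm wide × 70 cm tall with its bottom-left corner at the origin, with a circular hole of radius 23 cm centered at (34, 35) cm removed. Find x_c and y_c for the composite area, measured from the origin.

plate: A = 100 × 70 = 7000.00, centroid at (50.00, 35.00).
hole: A = −π·23² = -1661.90, centroid at (34.00, 35.00).
ΣA = 5338.10 cm², ΣAx_c = 293495.31 cm³, ΣAy_c = 186833.41 cm³.
x_c = 293495.31/5338.10 = 54.98 cm; y_c = 186833.41/5338.10 = 35.00 cm.

x_c = 54.98 cm, y_c = 35.00 cm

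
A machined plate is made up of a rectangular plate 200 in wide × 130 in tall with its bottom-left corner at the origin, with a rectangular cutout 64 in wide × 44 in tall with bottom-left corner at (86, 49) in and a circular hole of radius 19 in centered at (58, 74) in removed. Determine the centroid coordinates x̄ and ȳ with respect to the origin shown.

x̄ = 99.86 in, ȳ = 63.77 in

plate: A = 200 × 130 = 26000.00, centroid at (100.00, 65.00).
hole 1: A = −(64 × 44) = -2816.00, centroid at (118.00, 71.00).
hole 2: A = −π·19² = -1134.11, centroid at (58.00, 74.00).
ΣA = 22049.89 in², ΣAx̄ = 2201933.33 in³, ΣAȳ = 1406139.49 in³.
x̄ = 2201933.33/22049.89 = 99.86 in; ȳ = 1406139.49/22049.89 = 63.77 in.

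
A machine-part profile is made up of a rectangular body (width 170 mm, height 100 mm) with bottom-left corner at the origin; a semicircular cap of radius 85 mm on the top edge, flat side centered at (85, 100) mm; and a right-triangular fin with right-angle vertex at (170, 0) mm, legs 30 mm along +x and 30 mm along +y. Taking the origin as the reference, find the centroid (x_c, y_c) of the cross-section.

x_c = 86.48 mm, y_c = 83.30 mm

Part | A | x̄ᵢ | ȳᵢ | A·x̄ᵢ | A·ȳᵢ
rectangular body | 17000.00 | 85.00 | 50.00 | 1445000.00 | 850000.00
semicircular top | 11349.00 | 85.00 | 136.08 | 964665.29 | 1544317.01
triangular fin | 450.00 | 180.00 | 10.00 | 81000.00 | 4500.00
Σ | 28799.00 |  |  | 2490665.29 | 2398817.01
x_c = 2490665.29 / 28799.00 = 86.48 mm
y_c = 2398817.01 / 28799.00 = 83.30 mm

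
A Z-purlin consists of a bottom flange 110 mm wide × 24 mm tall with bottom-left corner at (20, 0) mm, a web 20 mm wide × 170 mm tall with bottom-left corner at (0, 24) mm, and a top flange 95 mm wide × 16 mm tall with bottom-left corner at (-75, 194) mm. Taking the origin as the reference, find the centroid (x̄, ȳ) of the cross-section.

x̄ = 25.16 mm, ȳ = 93.83 mm

Part | A | x̄ᵢ | ȳᵢ | A·x̄ᵢ | A·ȳᵢ
bottom flange | 2640.00 | 75.00 | 12.00 | 198000.00 | 31680.00
web | 3400.00 | 10.00 | 109.00 | 34000.00 | 370600.00
top flange | 1520.00 | -27.50 | 202.00 | -41800.00 | 307040.00
Σ | 7560.00 |  |  | 190200.00 | 709320.00
x̄ = 190200.00 / 7560.00 = 25.16 mm
ȳ = 709320.00 / 7560.00 = 93.83 mm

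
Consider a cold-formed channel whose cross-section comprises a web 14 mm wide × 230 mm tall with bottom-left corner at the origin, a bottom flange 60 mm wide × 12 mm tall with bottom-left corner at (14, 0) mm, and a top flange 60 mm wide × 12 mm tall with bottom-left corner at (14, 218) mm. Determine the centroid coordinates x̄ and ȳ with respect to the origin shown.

x̄ = 18.43 mm, ȳ = 115.00 mm

web: A = 14 × 230 = 3220.00, centroid at (7.00, 115.00).
bottom flange: A = 60 × 12 = 720.00, centroid at (44.00, 6.00).
top flange: A = 60 × 12 = 720.00, centroid at (44.00, 224.00).
ΣA = 4660.00 mm², ΣAx̄ = 85900.00 mm³, ΣAȳ = 535900.00 mm³.
x̄ = 85900.00/4660.00 = 18.43 mm; ȳ = 535900.00/4660.00 = 115.00 mm.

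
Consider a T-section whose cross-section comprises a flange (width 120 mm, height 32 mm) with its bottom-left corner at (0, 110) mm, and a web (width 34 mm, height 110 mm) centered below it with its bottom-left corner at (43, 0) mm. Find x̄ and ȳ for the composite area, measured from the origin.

web: A = 34 × 110 = 3740.00, centroid at (60.00, 55.00).
flange: A = 120 × 32 = 3840.00, centroid at (60.00, 126.00).
ΣA = 7580.00 mm², ΣAx̄ = 454800.00 mm³, ΣAȳ = 689540.00 mm³.
x̄ = 454800.00/7580.00 = 60.00 mm; ȳ = 689540.00/7580.00 = 90.97 mm.

x̄ = 60.00 mm, ȳ = 90.97 mm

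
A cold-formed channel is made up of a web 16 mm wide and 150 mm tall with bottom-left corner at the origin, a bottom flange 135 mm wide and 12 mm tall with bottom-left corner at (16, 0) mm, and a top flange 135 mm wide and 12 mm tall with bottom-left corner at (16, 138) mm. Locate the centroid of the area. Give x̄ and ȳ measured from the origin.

web: A = 16 × 150 = 2400.00, centroid at (8.00, 75.00).
bottom flange: A = 135 × 12 = 1620.00, centroid at (83.50, 6.00).
top flange: A = 135 × 12 = 1620.00, centroid at (83.50, 144.00).
ΣA = 5640.00 mm²
ΣAx̄ = (2400.00)(8.00) + (1620.00)(83.50) + (1620.00)(83.50) = 289740.00 mm³
ΣAȳ = (2400.00)(75.00) + (1620.00)(6.00) + (1620.00)(144.00) = 423000.00 mm³
x̄ = 289740.00 / 5640.00 = 51.37 mm
ȳ = 423000.00 / 5640.00 = 75.00 mm

x̄ = 51.37 mm, ȳ = 75.00 mm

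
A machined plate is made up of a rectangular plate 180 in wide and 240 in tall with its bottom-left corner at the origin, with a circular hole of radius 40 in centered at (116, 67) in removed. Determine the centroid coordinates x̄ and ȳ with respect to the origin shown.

plate: A = 180 × 240 = 43200.00, centroid at (90.00, 120.00).
hole: A = −π·40² = -5026.55, centroid at (116.00, 67.00).
ΣA = 38173.45 in²
ΣAx̄ = (43200.00)(90.00) + (-5026.55)(116.00) = 3304920.40 in³
ΣAȳ = (43200.00)(120.00) + (-5026.55)(67.00) = 4847221.27 in³
x̄ = 3304920.40 / 38173.45 = 86.58 in
ȳ = 4847221.27 / 38173.45 = 126.98 in

x̄ = 86.58 in, ȳ = 126.98 in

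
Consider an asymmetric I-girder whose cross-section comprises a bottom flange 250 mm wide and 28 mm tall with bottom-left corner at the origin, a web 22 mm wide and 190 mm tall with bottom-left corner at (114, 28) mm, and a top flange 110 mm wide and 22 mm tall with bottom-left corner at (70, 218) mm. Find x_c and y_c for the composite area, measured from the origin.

x_c = 125.00 mm, y_c = 85.76 mm

bottom flange: A = 250 × 28 = 7000.00, centroid at (125.00, 14.00).
web: A = 22 × 190 = 4180.00, centroid at (125.00, 123.00).
top flange: A = 110 × 22 = 2420.00, centroid at (125.00, 229.00).
ΣA = 13600.00 mm²
ΣAx_c = (7000.00)(125.00) + (4180.00)(125.00) + (2420.00)(125.00) = 1700000.00 mm³
ΣAy_c = (7000.00)(14.00) + (4180.00)(123.00) + (2420.00)(229.00) = 1166320.00 mm³
x_c = 1700000.00 / 13600.00 = 125.00 mm
y_c = 1166320.00 / 13600.00 = 85.76 mm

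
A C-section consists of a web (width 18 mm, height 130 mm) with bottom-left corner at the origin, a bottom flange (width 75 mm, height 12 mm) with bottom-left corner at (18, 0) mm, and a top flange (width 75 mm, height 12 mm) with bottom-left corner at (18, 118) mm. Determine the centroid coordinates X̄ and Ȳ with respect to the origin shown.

X̄ = 29.22 mm, Ȳ = 65.00 mm

Part | A | x̄ᵢ | ȳᵢ | A·x̄ᵢ | A·ȳᵢ
web | 2340.00 | 9.00 | 65.00 | 21060.00 | 152100.00
bottom flange | 900.00 | 55.50 | 6.00 | 49950.00 | 5400.00
top flange | 900.00 | 55.50 | 124.00 | 49950.00 | 111600.00
Σ | 4140.00 |  |  | 120960.00 | 269100.00
X̄ = 120960.00 / 4140.00 = 29.22 mm
Ȳ = 269100.00 / 4140.00 = 65.00 mm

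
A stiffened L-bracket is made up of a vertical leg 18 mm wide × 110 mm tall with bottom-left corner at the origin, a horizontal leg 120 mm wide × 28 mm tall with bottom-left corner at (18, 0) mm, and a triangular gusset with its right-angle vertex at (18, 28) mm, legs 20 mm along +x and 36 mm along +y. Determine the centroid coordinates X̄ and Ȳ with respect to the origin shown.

X̄ = 50.66 mm, Ȳ = 29.88 mm

vertical leg: A = 18 × 110 = 1980.00, centroid at (9.00, 55.00).
horizontal leg: A = 120 × 28 = 3360.00, centroid at (78.00, 14.00).
gusset: A = ½·20·36 = 360.00, centroid at (24.67, 40.00).
ΣA = 5700.00 mm², ΣAX̄ = 288780.00 mm³, ΣAȲ = 170340.00 mm³.
X̄ = 288780.00/5700.00 = 50.66 mm; Ȳ = 170340.00/5700.00 = 29.88 mm.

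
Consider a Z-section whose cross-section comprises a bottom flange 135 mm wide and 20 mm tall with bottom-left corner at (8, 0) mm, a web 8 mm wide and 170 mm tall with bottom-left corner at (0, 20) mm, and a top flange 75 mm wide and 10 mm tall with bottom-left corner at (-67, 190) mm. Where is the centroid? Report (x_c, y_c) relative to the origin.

Part | A | x̄ᵢ | ȳᵢ | A·x̄ᵢ | A·ȳᵢ
bottom flange | 2700.00 | 75.50 | 10.00 | 203850.00 | 27000.00
web | 1360.00 | 4.00 | 105.00 | 5440.00 | 142800.00
top flange | 750.00 | -29.50 | 195.00 | -22125.00 | 146250.00
Σ | 4810.00 |  |  | 187165.00 | 316050.00
x_c = 187165.00 / 4810.00 = 38.91 mm
y_c = 316050.00 / 4810.00 = 65.71 mm

x_c = 38.91 mm, y_c = 65.71 mm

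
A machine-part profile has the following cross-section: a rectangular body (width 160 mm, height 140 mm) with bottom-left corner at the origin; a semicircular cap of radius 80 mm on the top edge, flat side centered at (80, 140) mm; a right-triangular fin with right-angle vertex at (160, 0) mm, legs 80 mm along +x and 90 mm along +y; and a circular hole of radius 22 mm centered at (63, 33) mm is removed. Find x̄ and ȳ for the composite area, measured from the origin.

rectangular body: A = 160 × 140 = 22400.00, centroid at (80.00, 70.00).
semicircular top: A = ½π·80² = 10053.10, centroid at (80.00, 173.95).
triangular fin: A = ½·80·90 = 3600.00, centroid at (186.67, 30.00).
hole: A = −π·22² = -1520.53, centroid at (63.00, 33.00).
ΣA = 34532.57 mm², ΣAx̄ = 3172454.28 mm³, ΣAȳ = 3374589.32 mm³.
x̄ = 3172454.28/34532.57 = 91.87 mm; ȳ = 3374589.32/34532.57 = 97.72 mm.

x̄ = 91.87 mm, ȳ = 97.72 mm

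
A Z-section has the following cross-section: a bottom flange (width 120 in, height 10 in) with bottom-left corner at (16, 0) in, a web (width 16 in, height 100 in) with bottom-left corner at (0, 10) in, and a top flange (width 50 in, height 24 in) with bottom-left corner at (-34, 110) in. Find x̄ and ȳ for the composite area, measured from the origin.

bottom flange: A = 120 × 10 = 1200.00, centroid at (76.00, 5.00).
web: A = 16 × 100 = 1600.00, centroid at (8.00, 60.00).
top flange: A = 50 × 24 = 1200.00, centroid at (-9.00, 122.00).
ΣA = 4000.00 in², ΣAx̄ = 93200.00 in³, ΣAȳ = 248400.00 in³.
x̄ = 93200.00/4000.00 = 23.30 in; ȳ = 248400.00/4000.00 = 62.10 in.

x̄ = 23.30 in, ȳ = 62.10 in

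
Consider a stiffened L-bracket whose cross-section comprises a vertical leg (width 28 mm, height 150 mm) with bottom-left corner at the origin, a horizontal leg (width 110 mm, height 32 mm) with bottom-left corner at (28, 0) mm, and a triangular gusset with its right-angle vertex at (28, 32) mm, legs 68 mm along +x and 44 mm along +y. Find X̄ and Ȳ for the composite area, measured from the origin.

X̄ = 46.31 mm, Ȳ = 47.87 mm

vertical leg: A = 28 × 150 = 4200.00, centroid at (14.00, 75.00).
horizontal leg: A = 110 × 32 = 3520.00, centroid at (83.00, 16.00).
gusset: A = ½·68·44 = 1496.00, centroid at (50.67, 46.67).
ΣA = 9216.00 mm²
ΣAX̄ = (4200.00)(14.00) + (3520.00)(83.00) + (1496.00)(50.67) = 426757.33 mm³
ΣAȲ = (4200.00)(75.00) + (3520.00)(16.00) + (1496.00)(46.67) = 441133.33 mm³
X̄ = 426757.33 / 9216.00 = 46.31 mm
Ȳ = 441133.33 / 9216.00 = 47.87 mm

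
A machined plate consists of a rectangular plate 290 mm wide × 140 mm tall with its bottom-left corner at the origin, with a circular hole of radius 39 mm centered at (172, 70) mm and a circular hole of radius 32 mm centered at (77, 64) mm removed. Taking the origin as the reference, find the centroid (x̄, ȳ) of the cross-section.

plate: A = 290 × 140 = 40600.00, centroid at (145.00, 70.00).
hole 1: A = −π·39² = -4778.36, centroid at (172.00, 70.00).
hole 2: A = −π·32² = -3216.99, centroid at (77.00, 64.00).
ΣA = 32604.65 mm², ΣAx̄ = 4817413.37 mm³, ΣAȳ = 2301627.21 mm³.
x̄ = 4817413.37/32604.65 = 147.75 mm; ȳ = 2301627.21/32604.65 = 70.59 mm.

x̄ = 147.75 mm, ȳ = 70.59 mm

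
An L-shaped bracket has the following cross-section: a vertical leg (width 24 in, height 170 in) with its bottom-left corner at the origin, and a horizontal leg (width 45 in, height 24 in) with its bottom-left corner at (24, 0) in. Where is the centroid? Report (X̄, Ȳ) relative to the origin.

vertical leg: A = 24 × 170 = 4080.00, centroid at (12.00, 85.00).
horizontal leg: A = 45 × 24 = 1080.00, centroid at (46.50, 12.00).
ΣA = 5160.00 in², ΣAX̄ = 99180.00 in³, ΣAȲ = 359760.00 in³.
X̄ = 99180.00/5160.00 = 19.22 in; Ȳ = 359760.00/5160.00 = 69.72 in.

X̄ = 19.22 in, Ȳ = 69.72 in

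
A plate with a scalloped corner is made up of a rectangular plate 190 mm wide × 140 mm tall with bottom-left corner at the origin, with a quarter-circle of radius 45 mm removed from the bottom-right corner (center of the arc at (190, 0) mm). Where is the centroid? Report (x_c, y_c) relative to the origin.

plate: A = 190 × 140 = 26600.00, centroid at (95.00, 70.00).
removed quarter-circle: A = −¼π·45² = -1590.43, centroid at (170.90, 19.10).
ΣA = 25009.57 mm²
ΣAx_c = (26600.00)(95.00) + (-1590.43)(170.90) = 2255193.06 mm³
ΣAy_c = (26600.00)(70.00) + (-1590.43)(19.10) = 1831625.00 mm³
x_c = 2255193.06 / 25009.57 = 90.17 mm
y_c = 1831625.00 / 25009.57 = 73.24 mm

x_c = 90.17 mm, y_c = 73.24 mm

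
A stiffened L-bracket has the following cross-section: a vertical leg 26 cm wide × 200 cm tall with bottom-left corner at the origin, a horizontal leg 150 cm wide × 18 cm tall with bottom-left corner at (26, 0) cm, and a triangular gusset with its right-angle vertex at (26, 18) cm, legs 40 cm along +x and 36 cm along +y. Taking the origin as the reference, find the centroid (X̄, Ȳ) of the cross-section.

vertical leg: A = 26 × 200 = 5200.00, centroid at (13.00, 100.00).
horizontal leg: A = 150 × 18 = 2700.00, centroid at (101.00, 9.00).
gusset: A = ½·40·36 = 720.00, centroid at (39.33, 30.00).
ΣA = 8620.00 cm², ΣAX̄ = 368620.00 cm³, ΣAȲ = 565900.00 cm³.
X̄ = 368620.00/8620.00 = 42.76 cm; Ȳ = 565900.00/8620.00 = 65.65 cm.

X̄ = 42.76 cm, Ȳ = 65.65 cm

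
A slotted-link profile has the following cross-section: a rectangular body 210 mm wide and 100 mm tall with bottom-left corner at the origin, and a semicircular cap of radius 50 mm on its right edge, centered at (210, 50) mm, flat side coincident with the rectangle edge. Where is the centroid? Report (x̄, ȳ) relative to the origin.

rectangular body: A = 210 × 100 = 21000.00, centroid at (105.00, 50.00).
semicircular end: A = ½π·50² = 3926.99, centroid at (231.22, 50.00).
ΣA = 24926.99 mm²
ΣAx̄ = (21000.00)(105.00) + (3926.99)(231.22) = 3113001.40 mm³
ΣAȳ = (21000.00)(50.00) + (3926.99)(50.00) = 1246349.54 mm³
x̄ = 3113001.40 / 24926.99 = 124.88 mm
ȳ = 1246349.54 / 24926.99 = 50.00 mm

x̄ = 124.88 mm, ȳ = 50.00 mm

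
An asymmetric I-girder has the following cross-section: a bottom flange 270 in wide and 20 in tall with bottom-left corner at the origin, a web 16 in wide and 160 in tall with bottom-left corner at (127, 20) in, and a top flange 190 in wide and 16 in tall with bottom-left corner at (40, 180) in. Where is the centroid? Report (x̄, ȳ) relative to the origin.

x̄ = 135.00 in, ȳ = 80.14 in

bottom flange: A = 270 × 20 = 5400.00, centroid at (135.00, 10.00).
web: A = 16 × 160 = 2560.00, centroid at (135.00, 100.00).
top flange: A = 190 × 16 = 3040.00, centroid at (135.00, 188.00).
ΣA = 11000.00 in², ΣAx̄ = 1485000.00 in³, ΣAȳ = 881520.00 in³.
x̄ = 1485000.00/11000.00 = 135.00 in; ȳ = 881520.00/11000.00 = 80.14 in.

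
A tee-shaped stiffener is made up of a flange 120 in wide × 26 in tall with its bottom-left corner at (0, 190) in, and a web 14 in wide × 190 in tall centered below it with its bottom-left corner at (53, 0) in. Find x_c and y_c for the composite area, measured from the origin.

web: A = 14 × 190 = 2660.00, centroid at (60.00, 95.00).
flange: A = 120 × 26 = 3120.00, centroid at (60.00, 203.00).
ΣA = 5780.00 in²
ΣAx_c = (2660.00)(60.00) + (3120.00)(60.00) = 346800.00 in³
ΣAy_c = (2660.00)(95.00) + (3120.00)(203.00) = 886060.00 in³
x_c = 346800.00 / 5780.00 = 60.00 in
y_c = 886060.00 / 5780.00 = 153.30 in

x_c = 60.00 in, y_c = 153.30 in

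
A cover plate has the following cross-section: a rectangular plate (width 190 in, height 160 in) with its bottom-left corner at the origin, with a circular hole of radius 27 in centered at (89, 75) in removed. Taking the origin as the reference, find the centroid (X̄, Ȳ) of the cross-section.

X̄ = 95.49 in, Ȳ = 80.41 in

plate: A = 190 × 160 = 30400.00, centroid at (95.00, 80.00).
hole: A = −π·27² = -2290.22, centroid at (89.00, 75.00).
ΣA = 28109.78 in², ΣAX̄ = 2684170.33 in³, ΣAȲ = 2260233.42 in³.
X̄ = 2684170.33/28109.78 = 95.49 in; Ȳ = 2260233.42/28109.78 = 80.41 in.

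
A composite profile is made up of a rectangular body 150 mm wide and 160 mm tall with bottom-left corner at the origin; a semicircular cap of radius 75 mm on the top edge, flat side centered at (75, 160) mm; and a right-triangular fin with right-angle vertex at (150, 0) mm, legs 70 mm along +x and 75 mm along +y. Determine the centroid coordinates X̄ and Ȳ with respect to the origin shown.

rectangular body: A = 150 × 160 = 24000.00, centroid at (75.00, 80.00).
semicircular top: A = ½π·75² = 8835.73, centroid at (75.00, 191.83).
triangular fin: A = ½·70·75 = 2625.00, centroid at (173.33, 25.00).
ΣA = 35460.73 mm²
ΣAX̄ = (24000.00)(75.00) + (8835.73)(75.00) + (2625.00)(173.33) = 2917679.70 mm³
ΣAȲ = (24000.00)(80.00) + (8835.73)(191.83) + (2625.00)(25.00) = 3680591.69 mm³
X̄ = 2917679.70 / 35460.73 = 82.28 mm
Ȳ = 3680591.69 / 35460.73 = 103.79 mm

X̄ = 82.28 mm, Ȳ = 103.79 mm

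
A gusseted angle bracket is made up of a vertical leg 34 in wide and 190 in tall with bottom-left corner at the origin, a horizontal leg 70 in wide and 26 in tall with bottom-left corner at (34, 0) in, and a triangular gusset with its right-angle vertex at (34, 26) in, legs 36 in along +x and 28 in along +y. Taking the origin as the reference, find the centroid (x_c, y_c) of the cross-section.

Part | A | x̄ᵢ | ȳᵢ | A·x̄ᵢ | A·ȳᵢ
vertical leg | 6460.00 | 17.00 | 95.00 | 109820.00 | 613700.00
horizontal leg | 1820.00 | 69.00 | 13.00 | 125580.00 | 23660.00
gusset | 504.00 | 46.00 | 35.33 | 23184.00 | 17808.00
Σ | 8784.00 |  |  | 258584.00 | 655168.00
x_c = 258584.00 / 8784.00 = 29.44 in
y_c = 655168.00 / 8784.00 = 74.59 in

x_c = 29.44 in, y_c = 74.59 in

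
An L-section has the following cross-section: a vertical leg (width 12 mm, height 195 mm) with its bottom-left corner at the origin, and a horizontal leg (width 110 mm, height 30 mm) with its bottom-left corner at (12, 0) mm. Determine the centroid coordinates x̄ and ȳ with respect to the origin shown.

Part | A | x̄ᵢ | ȳᵢ | A·x̄ᵢ | A·ȳᵢ
vertical leg | 2340.00 | 6.00 | 97.50 | 14040.00 | 228150.00
horizontal leg | 3300.00 | 67.00 | 15.00 | 221100.00 | 49500.00
Σ | 5640.00 |  |  | 235140.00 | 277650.00
x̄ = 235140.00 / 5640.00 = 41.69 mm
ȳ = 277650.00 / 5640.00 = 49.23 mm

x̄ = 41.69 mm, ȳ = 49.23 mm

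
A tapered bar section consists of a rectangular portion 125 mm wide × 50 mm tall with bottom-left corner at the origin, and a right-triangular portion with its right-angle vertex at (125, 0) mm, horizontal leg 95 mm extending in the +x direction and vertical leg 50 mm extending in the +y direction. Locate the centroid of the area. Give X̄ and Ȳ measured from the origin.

X̄ = 88.43 mm, Ȳ = 22.71 mm

rectangular portion: A = 125 × 50 = 6250.00, centroid at (62.50, 25.00).
triangular portion: A = ½·95·50 = 2375.00, centroid at (156.67, 16.67).
ΣA = 8625.00 mm², ΣAX̄ = 762708.33 mm³, ΣAȲ = 195833.33 mm³.
X̄ = 762708.33/8625.00 = 88.43 mm; Ȳ = 195833.33/8625.00 = 22.71 mm.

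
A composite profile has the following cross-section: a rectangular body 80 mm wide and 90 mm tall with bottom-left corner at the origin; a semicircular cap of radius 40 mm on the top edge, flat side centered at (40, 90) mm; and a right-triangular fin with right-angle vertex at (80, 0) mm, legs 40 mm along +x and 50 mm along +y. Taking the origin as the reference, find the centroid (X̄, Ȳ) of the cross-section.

X̄ = 44.98 mm, Ȳ = 56.89 mm

rectangular body: A = 80 × 90 = 7200.00, centroid at (40.00, 45.00).
semicircular top: A = ½π·40² = 2513.27, centroid at (40.00, 106.98).
triangular fin: A = ½·40·50 = 1000.00, centroid at (93.33, 16.67).
ΣA = 10713.27 mm², ΣAX̄ = 481864.30 mm³, ΣAȲ = 609528.00 mm³.
X̄ = 481864.30/10713.27 = 44.98 mm; Ȳ = 609528.00/10713.27 = 56.89 mm.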